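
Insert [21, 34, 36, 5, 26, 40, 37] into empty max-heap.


Insert 21: [21]
Insert 34: [34, 21]
Insert 36: [36, 21, 34]
Insert 5: [36, 21, 34, 5]
Insert 26: [36, 26, 34, 5, 21]
Insert 40: [40, 26, 36, 5, 21, 34]
Insert 37: [40, 26, 37, 5, 21, 34, 36]

Final heap: [40, 26, 37, 5, 21, 34, 36]


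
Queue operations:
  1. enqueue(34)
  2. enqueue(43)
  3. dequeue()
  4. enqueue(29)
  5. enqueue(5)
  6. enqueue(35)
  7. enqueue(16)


enqueue(34) -> [34]
enqueue(43) -> [34, 43]
dequeue()->34, [43]
enqueue(29) -> [43, 29]
enqueue(5) -> [43, 29, 5]
enqueue(35) -> [43, 29, 5, 35]
enqueue(16) -> [43, 29, 5, 35, 16]

Final queue: [43, 29, 5, 35, 16]


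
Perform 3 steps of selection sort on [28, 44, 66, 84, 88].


Initial: [28, 44, 66, 84, 88]
Step 1: min=28 at 0
  Swap: [28, 44, 66, 84, 88]
Step 2: min=44 at 1
  Swap: [28, 44, 66, 84, 88]
Step 3: min=66 at 2
  Swap: [28, 44, 66, 84, 88]

After 3 steps: [28, 44, 66, 84, 88]


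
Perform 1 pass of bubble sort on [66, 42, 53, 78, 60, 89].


Initial: [66, 42, 53, 78, 60, 89]
Pass 1: [42, 53, 66, 60, 78, 89] (3 swaps)

After 1 pass: [42, 53, 66, 60, 78, 89]


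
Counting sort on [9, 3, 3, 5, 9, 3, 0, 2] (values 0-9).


Input: [9, 3, 3, 5, 9, 3, 0, 2]
Counts: [1, 0, 1, 3, 0, 1, 0, 0, 0, 2]

Sorted: [0, 2, 3, 3, 3, 5, 9, 9]


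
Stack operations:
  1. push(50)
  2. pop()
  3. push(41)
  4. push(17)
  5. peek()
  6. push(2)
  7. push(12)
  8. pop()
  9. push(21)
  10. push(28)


push(50) -> [50]
pop()->50, []
push(41) -> [41]
push(17) -> [41, 17]
peek()->17
push(2) -> [41, 17, 2]
push(12) -> [41, 17, 2, 12]
pop()->12, [41, 17, 2]
push(21) -> [41, 17, 2, 21]
push(28) -> [41, 17, 2, 21, 28]

Final stack: [41, 17, 2, 21, 28]


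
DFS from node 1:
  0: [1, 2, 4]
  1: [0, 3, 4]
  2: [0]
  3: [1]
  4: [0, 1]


Visit 1, push [4, 3, 0]
Visit 0, push [4, 2]
Visit 2, push []
Visit 4, push []
Visit 3, push []

DFS order: [1, 0, 2, 4, 3]


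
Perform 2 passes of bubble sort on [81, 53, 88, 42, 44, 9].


Initial: [81, 53, 88, 42, 44, 9]
Pass 1: [53, 81, 42, 44, 9, 88] (4 swaps)
Pass 2: [53, 42, 44, 9, 81, 88] (3 swaps)

After 2 passes: [53, 42, 44, 9, 81, 88]


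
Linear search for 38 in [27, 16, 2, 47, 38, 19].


i=0: 27!=38
i=1: 16!=38
i=2: 2!=38
i=3: 47!=38
i=4: 38==38 found!

Found at 4, 5 comps


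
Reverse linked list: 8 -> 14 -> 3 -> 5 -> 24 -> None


Step 1: curr=8, set curr.next=prev(None) | reversed so far: 8
Step 2: curr=14, set curr.next=prev(8) | reversed so far: 14 -> 8
Step 3: curr=3, set curr.next=prev(14) | reversed so far: 3 -> 14 -> 8
Step 4: curr=5, set curr.next=prev(3) | reversed so far: 5 -> 3 -> 14 -> 8
Step 5: curr=24, set curr.next=prev(5) | reversed so far: 24 -> 5 -> 3 -> 14 -> 8

24 -> 5 -> 3 -> 14 -> 8 -> None


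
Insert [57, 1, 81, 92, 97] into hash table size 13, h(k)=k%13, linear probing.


Insert 57: h=5 -> slot 5
Insert 1: h=1 -> slot 1
Insert 81: h=3 -> slot 3
Insert 92: h=1, 1 probes -> slot 2
Insert 97: h=6 -> slot 6

Table: [None, 1, 92, 81, None, 57, 97, None, None, None, None, None, None]


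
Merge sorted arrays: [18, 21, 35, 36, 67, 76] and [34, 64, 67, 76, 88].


Take 18 from A
Take 21 from A
Take 34 from B
Take 35 from A
Take 36 from A
Take 64 from B
Take 67 from A
Take 67 from B
Take 76 from A

Merged: [18, 21, 34, 35, 36, 64, 67, 67, 76, 76, 88]


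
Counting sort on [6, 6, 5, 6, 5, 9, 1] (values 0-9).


Input: [6, 6, 5, 6, 5, 9, 1]
Counts: [0, 1, 0, 0, 0, 2, 3, 0, 0, 1]

Sorted: [1, 5, 5, 6, 6, 6, 9]


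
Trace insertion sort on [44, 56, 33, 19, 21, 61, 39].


Initial: [44, 56, 33, 19, 21, 61, 39]
Insert 56: [44, 56, 33, 19, 21, 61, 39]
Insert 33: [33, 44, 56, 19, 21, 61, 39]
Insert 19: [19, 33, 44, 56, 21, 61, 39]
Insert 21: [19, 21, 33, 44, 56, 61, 39]
Insert 61: [19, 21, 33, 44, 56, 61, 39]
Insert 39: [19, 21, 33, 39, 44, 56, 61]

Sorted: [19, 21, 33, 39, 44, 56, 61]


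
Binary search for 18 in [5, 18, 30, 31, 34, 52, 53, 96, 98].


Step 1: lo=0, hi=8, mid=4, val=34
Step 2: lo=0, hi=3, mid=1, val=18

Found at index 1


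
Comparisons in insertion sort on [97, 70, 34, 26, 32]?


Algorithm: insertion sort
Input: [97, 70, 34, 26, 32]
Sorted: [26, 32, 34, 70, 97]

10


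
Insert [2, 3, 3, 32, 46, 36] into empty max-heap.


Insert 2: [2]
Insert 3: [3, 2]
Insert 3: [3, 2, 3]
Insert 32: [32, 3, 3, 2]
Insert 46: [46, 32, 3, 2, 3]
Insert 36: [46, 32, 36, 2, 3, 3]

Final heap: [46, 32, 36, 2, 3, 3]


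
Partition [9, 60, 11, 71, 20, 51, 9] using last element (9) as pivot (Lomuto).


Pivot: 9
  9 <= 9: advance i (no swap)
Place pivot at 1: [9, 9, 11, 71, 20, 51, 60]

Partitioned: [9, 9, 11, 71, 20, 51, 60]


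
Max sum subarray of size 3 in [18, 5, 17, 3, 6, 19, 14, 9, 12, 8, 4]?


[0:3]: 40
[1:4]: 25
[2:5]: 26
[3:6]: 28
[4:7]: 39
[5:8]: 42
[6:9]: 35
[7:10]: 29
[8:11]: 24

Max: 42 at [5:8]


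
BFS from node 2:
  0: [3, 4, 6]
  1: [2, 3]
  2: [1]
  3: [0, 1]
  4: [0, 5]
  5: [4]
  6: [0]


Visit 2, enqueue [1]
Visit 1, enqueue [3]
Visit 3, enqueue [0]
Visit 0, enqueue [4, 6]
Visit 4, enqueue [5]
Visit 6, enqueue []
Visit 5, enqueue []

BFS order: [2, 1, 3, 0, 4, 6, 5]


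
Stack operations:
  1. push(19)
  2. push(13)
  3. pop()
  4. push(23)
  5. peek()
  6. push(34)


push(19) -> [19]
push(13) -> [19, 13]
pop()->13, [19]
push(23) -> [19, 23]
peek()->23
push(34) -> [19, 23, 34]

Final stack: [19, 23, 34]


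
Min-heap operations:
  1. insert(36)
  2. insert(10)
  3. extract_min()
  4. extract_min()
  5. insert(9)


insert(36) -> [36]
insert(10) -> [10, 36]
extract_min()->10, [36]
extract_min()->36, []
insert(9) -> [9]

Final heap: [9]


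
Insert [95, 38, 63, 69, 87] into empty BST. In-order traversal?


Insert 95: root
Insert 38: L from 95
Insert 63: L from 95 -> R from 38
Insert 69: L from 95 -> R from 38 -> R from 63
Insert 87: L from 95 -> R from 38 -> R from 63 -> R from 69

In-order: [38, 63, 69, 87, 95]


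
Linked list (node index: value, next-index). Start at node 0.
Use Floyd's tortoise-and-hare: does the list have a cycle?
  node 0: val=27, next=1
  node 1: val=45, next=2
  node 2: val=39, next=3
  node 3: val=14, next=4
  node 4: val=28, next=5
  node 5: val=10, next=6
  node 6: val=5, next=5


Floyd's tortoise (slow, +1) and hare (fast, +2):
  init: slow=0, fast=0
  step 1: slow=1, fast=2
  step 2: slow=2, fast=4
  step 3: slow=3, fast=6
  step 4: slow=4, fast=6
  step 5: slow=5, fast=6
  step 6: slow=6, fast=6
  slow == fast at node 6: cycle detected

Cycle: yes


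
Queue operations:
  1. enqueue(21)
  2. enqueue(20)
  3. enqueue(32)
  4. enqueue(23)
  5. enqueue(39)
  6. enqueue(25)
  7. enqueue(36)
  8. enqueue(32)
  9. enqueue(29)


enqueue(21) -> [21]
enqueue(20) -> [21, 20]
enqueue(32) -> [21, 20, 32]
enqueue(23) -> [21, 20, 32, 23]
enqueue(39) -> [21, 20, 32, 23, 39]
enqueue(25) -> [21, 20, 32, 23, 39, 25]
enqueue(36) -> [21, 20, 32, 23, 39, 25, 36]
enqueue(32) -> [21, 20, 32, 23, 39, 25, 36, 32]
enqueue(29) -> [21, 20, 32, 23, 39, 25, 36, 32, 29]

Final queue: [21, 20, 32, 23, 39, 25, 36, 32, 29]


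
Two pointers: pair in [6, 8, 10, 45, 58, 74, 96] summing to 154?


lo=0(6)+hi=6(96)=102
lo=1(8)+hi=6(96)=104
lo=2(10)+hi=6(96)=106
lo=3(45)+hi=6(96)=141
lo=4(58)+hi=6(96)=154

Yes: 58+96=154


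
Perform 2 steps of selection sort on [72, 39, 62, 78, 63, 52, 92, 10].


Initial: [72, 39, 62, 78, 63, 52, 92, 10]
Step 1: min=10 at 7
  Swap: [10, 39, 62, 78, 63, 52, 92, 72]
Step 2: min=39 at 1
  Swap: [10, 39, 62, 78, 63, 52, 92, 72]

After 2 steps: [10, 39, 62, 78, 63, 52, 92, 72]


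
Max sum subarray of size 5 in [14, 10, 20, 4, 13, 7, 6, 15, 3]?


[0:5]: 61
[1:6]: 54
[2:7]: 50
[3:8]: 45
[4:9]: 44

Max: 61 at [0:5]


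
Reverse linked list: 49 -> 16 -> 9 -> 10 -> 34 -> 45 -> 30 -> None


Step 1: curr=49, set curr.next=prev(None) | reversed so far: 49
Step 2: curr=16, set curr.next=prev(49) | reversed so far: 16 -> 49
Step 3: curr=9, set curr.next=prev(16) | reversed so far: 9 -> 16 -> 49
Step 4: curr=10, set curr.next=prev(9) | reversed so far: 10 -> 9 -> 16 -> 49
Step 5: curr=34, set curr.next=prev(10) | reversed so far: 34 -> 10 -> 9 -> 16 -> 49
Step 6: curr=45, set curr.next=prev(34) | reversed so far: 45 -> 34 -> 10 -> 9 -> 16 -> 49
Step 7: curr=30, set curr.next=prev(45) | reversed so far: 30 -> 45 -> 34 -> 10 -> 9 -> 16 -> 49

30 -> 45 -> 34 -> 10 -> 9 -> 16 -> 49 -> None


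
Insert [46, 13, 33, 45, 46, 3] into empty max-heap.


Insert 46: [46]
Insert 13: [46, 13]
Insert 33: [46, 13, 33]
Insert 45: [46, 45, 33, 13]
Insert 46: [46, 46, 33, 13, 45]
Insert 3: [46, 46, 33, 13, 45, 3]

Final heap: [46, 46, 33, 13, 45, 3]


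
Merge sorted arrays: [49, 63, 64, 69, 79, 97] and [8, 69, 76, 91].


Take 8 from B
Take 49 from A
Take 63 from A
Take 64 from A
Take 69 from A
Take 69 from B
Take 76 from B
Take 79 from A
Take 91 from B

Merged: [8, 49, 63, 64, 69, 69, 76, 79, 91, 97]


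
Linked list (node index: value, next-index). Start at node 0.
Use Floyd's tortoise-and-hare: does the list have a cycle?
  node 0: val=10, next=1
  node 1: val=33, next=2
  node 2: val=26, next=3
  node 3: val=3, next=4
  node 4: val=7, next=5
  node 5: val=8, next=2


Floyd's tortoise (slow, +1) and hare (fast, +2):
  init: slow=0, fast=0
  step 1: slow=1, fast=2
  step 2: slow=2, fast=4
  step 3: slow=3, fast=2
  step 4: slow=4, fast=4
  slow == fast at node 4: cycle detected

Cycle: yes


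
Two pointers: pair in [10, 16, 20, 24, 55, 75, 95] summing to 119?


lo=0(10)+hi=6(95)=105
lo=1(16)+hi=6(95)=111
lo=2(20)+hi=6(95)=115
lo=3(24)+hi=6(95)=119

Yes: 24+95=119


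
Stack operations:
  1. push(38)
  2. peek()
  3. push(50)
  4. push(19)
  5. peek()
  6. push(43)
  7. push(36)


push(38) -> [38]
peek()->38
push(50) -> [38, 50]
push(19) -> [38, 50, 19]
peek()->19
push(43) -> [38, 50, 19, 43]
push(36) -> [38, 50, 19, 43, 36]

Final stack: [38, 50, 19, 43, 36]


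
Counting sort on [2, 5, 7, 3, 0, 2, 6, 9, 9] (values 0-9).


Input: [2, 5, 7, 3, 0, 2, 6, 9, 9]
Counts: [1, 0, 2, 1, 0, 1, 1, 1, 0, 2]

Sorted: [0, 2, 2, 3, 5, 6, 7, 9, 9]


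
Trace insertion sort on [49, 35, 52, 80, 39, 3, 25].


Initial: [49, 35, 52, 80, 39, 3, 25]
Insert 35: [35, 49, 52, 80, 39, 3, 25]
Insert 52: [35, 49, 52, 80, 39, 3, 25]
Insert 80: [35, 49, 52, 80, 39, 3, 25]
Insert 39: [35, 39, 49, 52, 80, 3, 25]
Insert 3: [3, 35, 39, 49, 52, 80, 25]
Insert 25: [3, 25, 35, 39, 49, 52, 80]

Sorted: [3, 25, 35, 39, 49, 52, 80]


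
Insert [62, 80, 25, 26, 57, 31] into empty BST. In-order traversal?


Insert 62: root
Insert 80: R from 62
Insert 25: L from 62
Insert 26: L from 62 -> R from 25
Insert 57: L from 62 -> R from 25 -> R from 26
Insert 31: L from 62 -> R from 25 -> R from 26 -> L from 57

In-order: [25, 26, 31, 57, 62, 80]


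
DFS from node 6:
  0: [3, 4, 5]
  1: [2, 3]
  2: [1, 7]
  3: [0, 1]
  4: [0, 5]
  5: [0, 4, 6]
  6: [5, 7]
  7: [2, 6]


Visit 6, push [7, 5]
Visit 5, push [4, 0]
Visit 0, push [4, 3]
Visit 3, push [1]
Visit 1, push [2]
Visit 2, push [7]
Visit 7, push []
Visit 4, push []

DFS order: [6, 5, 0, 3, 1, 2, 7, 4]


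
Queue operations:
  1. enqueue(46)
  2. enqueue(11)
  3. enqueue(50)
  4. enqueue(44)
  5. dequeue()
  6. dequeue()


enqueue(46) -> [46]
enqueue(11) -> [46, 11]
enqueue(50) -> [46, 11, 50]
enqueue(44) -> [46, 11, 50, 44]
dequeue()->46, [11, 50, 44]
dequeue()->11, [50, 44]

Final queue: [50, 44]


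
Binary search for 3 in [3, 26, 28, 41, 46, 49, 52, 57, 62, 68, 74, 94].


Step 1: lo=0, hi=11, mid=5, val=49
Step 2: lo=0, hi=4, mid=2, val=28
Step 3: lo=0, hi=1, mid=0, val=3

Found at index 0


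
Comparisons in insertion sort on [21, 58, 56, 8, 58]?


Algorithm: insertion sort
Input: [21, 58, 56, 8, 58]
Sorted: [8, 21, 56, 58, 58]

7


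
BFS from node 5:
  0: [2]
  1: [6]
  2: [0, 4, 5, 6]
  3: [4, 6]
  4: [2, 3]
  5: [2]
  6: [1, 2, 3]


Visit 5, enqueue [2]
Visit 2, enqueue [0, 4, 6]
Visit 0, enqueue []
Visit 4, enqueue [3]
Visit 6, enqueue [1]
Visit 3, enqueue []
Visit 1, enqueue []

BFS order: [5, 2, 0, 4, 6, 3, 1]


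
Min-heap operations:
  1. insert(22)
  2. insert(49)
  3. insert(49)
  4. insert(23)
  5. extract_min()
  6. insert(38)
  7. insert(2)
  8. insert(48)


insert(22) -> [22]
insert(49) -> [22, 49]
insert(49) -> [22, 49, 49]
insert(23) -> [22, 23, 49, 49]
extract_min()->22, [23, 49, 49]
insert(38) -> [23, 38, 49, 49]
insert(2) -> [2, 23, 49, 49, 38]
insert(48) -> [2, 23, 48, 49, 38, 49]

Final heap: [2, 23, 48, 49, 38, 49]


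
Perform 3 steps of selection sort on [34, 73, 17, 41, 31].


Initial: [34, 73, 17, 41, 31]
Step 1: min=17 at 2
  Swap: [17, 73, 34, 41, 31]
Step 2: min=31 at 4
  Swap: [17, 31, 34, 41, 73]
Step 3: min=34 at 2
  Swap: [17, 31, 34, 41, 73]

After 3 steps: [17, 31, 34, 41, 73]


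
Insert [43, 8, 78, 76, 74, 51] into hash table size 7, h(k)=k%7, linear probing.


Insert 43: h=1 -> slot 1
Insert 8: h=1, 1 probes -> slot 2
Insert 78: h=1, 2 probes -> slot 3
Insert 76: h=6 -> slot 6
Insert 74: h=4 -> slot 4
Insert 51: h=2, 3 probes -> slot 5

Table: [None, 43, 8, 78, 74, 51, 76]


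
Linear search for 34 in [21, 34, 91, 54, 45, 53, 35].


i=0: 21!=34
i=1: 34==34 found!

Found at 1, 2 comps


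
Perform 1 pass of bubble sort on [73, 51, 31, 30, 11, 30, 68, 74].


Initial: [73, 51, 31, 30, 11, 30, 68, 74]
Pass 1: [51, 31, 30, 11, 30, 68, 73, 74] (6 swaps)

After 1 pass: [51, 31, 30, 11, 30, 68, 73, 74]


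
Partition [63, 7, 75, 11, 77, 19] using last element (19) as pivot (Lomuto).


Pivot: 19
  7 <= 19: swap -> [7, 63, 75, 11, 77, 19]
  11 <= 19: swap -> [7, 11, 75, 63, 77, 19]
Place pivot at 2: [7, 11, 19, 63, 77, 75]

Partitioned: [7, 11, 19, 63, 77, 75]


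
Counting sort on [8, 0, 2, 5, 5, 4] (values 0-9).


Input: [8, 0, 2, 5, 5, 4]
Counts: [1, 0, 1, 0, 1, 2, 0, 0, 1, 0]

Sorted: [0, 2, 4, 5, 5, 8]


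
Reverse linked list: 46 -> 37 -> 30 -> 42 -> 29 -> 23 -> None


Step 1: curr=46, set curr.next=prev(None) | reversed so far: 46
Step 2: curr=37, set curr.next=prev(46) | reversed so far: 37 -> 46
Step 3: curr=30, set curr.next=prev(37) | reversed so far: 30 -> 37 -> 46
Step 4: curr=42, set curr.next=prev(30) | reversed so far: 42 -> 30 -> 37 -> 46
Step 5: curr=29, set curr.next=prev(42) | reversed so far: 29 -> 42 -> 30 -> 37 -> 46
Step 6: curr=23, set curr.next=prev(29) | reversed so far: 23 -> 29 -> 42 -> 30 -> 37 -> 46

23 -> 29 -> 42 -> 30 -> 37 -> 46 -> None


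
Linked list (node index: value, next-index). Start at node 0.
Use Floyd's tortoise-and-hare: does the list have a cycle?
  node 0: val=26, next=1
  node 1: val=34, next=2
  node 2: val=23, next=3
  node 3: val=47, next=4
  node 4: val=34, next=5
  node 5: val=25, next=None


Floyd's tortoise (slow, +1) and hare (fast, +2):
  init: slow=0, fast=0
  step 1: slow=1, fast=2
  step 2: slow=2, fast=4
  step 3: fast 4->5->None, no cycle

Cycle: no


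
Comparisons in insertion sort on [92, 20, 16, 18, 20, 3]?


Algorithm: insertion sort
Input: [92, 20, 16, 18, 20, 3]
Sorted: [3, 16, 18, 20, 20, 92]

13


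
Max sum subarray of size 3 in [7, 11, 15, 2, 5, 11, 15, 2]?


[0:3]: 33
[1:4]: 28
[2:5]: 22
[3:6]: 18
[4:7]: 31
[5:8]: 28

Max: 33 at [0:3]


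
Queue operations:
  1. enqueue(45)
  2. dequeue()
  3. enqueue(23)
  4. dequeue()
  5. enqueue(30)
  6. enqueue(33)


enqueue(45) -> [45]
dequeue()->45, []
enqueue(23) -> [23]
dequeue()->23, []
enqueue(30) -> [30]
enqueue(33) -> [30, 33]

Final queue: [30, 33]


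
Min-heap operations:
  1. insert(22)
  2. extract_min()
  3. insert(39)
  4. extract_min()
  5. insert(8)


insert(22) -> [22]
extract_min()->22, []
insert(39) -> [39]
extract_min()->39, []
insert(8) -> [8]

Final heap: [8]


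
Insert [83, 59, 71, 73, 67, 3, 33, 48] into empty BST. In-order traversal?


Insert 83: root
Insert 59: L from 83
Insert 71: L from 83 -> R from 59
Insert 73: L from 83 -> R from 59 -> R from 71
Insert 67: L from 83 -> R from 59 -> L from 71
Insert 3: L from 83 -> L from 59
Insert 33: L from 83 -> L from 59 -> R from 3
Insert 48: L from 83 -> L from 59 -> R from 3 -> R from 33

In-order: [3, 33, 48, 59, 67, 71, 73, 83]


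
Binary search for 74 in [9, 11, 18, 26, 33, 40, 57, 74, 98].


Step 1: lo=0, hi=8, mid=4, val=33
Step 2: lo=5, hi=8, mid=6, val=57
Step 3: lo=7, hi=8, mid=7, val=74

Found at index 7


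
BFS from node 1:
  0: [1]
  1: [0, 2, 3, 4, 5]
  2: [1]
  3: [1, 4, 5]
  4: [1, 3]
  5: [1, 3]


Visit 1, enqueue [0, 2, 3, 4, 5]
Visit 0, enqueue []
Visit 2, enqueue []
Visit 3, enqueue []
Visit 4, enqueue []
Visit 5, enqueue []

BFS order: [1, 0, 2, 3, 4, 5]


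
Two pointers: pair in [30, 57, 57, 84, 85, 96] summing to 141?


lo=0(30)+hi=5(96)=126
lo=1(57)+hi=5(96)=153
lo=1(57)+hi=4(85)=142
lo=1(57)+hi=3(84)=141

Yes: 57+84=141


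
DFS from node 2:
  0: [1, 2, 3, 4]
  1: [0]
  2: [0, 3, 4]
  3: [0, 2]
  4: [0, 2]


Visit 2, push [4, 3, 0]
Visit 0, push [4, 3, 1]
Visit 1, push []
Visit 3, push []
Visit 4, push []

DFS order: [2, 0, 1, 3, 4]


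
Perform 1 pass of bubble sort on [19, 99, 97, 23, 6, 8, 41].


Initial: [19, 99, 97, 23, 6, 8, 41]
Pass 1: [19, 97, 23, 6, 8, 41, 99] (5 swaps)

After 1 pass: [19, 97, 23, 6, 8, 41, 99]


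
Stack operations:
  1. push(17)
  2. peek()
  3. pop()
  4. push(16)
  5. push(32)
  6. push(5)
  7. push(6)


push(17) -> [17]
peek()->17
pop()->17, []
push(16) -> [16]
push(32) -> [16, 32]
push(5) -> [16, 32, 5]
push(6) -> [16, 32, 5, 6]

Final stack: [16, 32, 5, 6]


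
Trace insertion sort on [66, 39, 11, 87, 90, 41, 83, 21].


Initial: [66, 39, 11, 87, 90, 41, 83, 21]
Insert 39: [39, 66, 11, 87, 90, 41, 83, 21]
Insert 11: [11, 39, 66, 87, 90, 41, 83, 21]
Insert 87: [11, 39, 66, 87, 90, 41, 83, 21]
Insert 90: [11, 39, 66, 87, 90, 41, 83, 21]
Insert 41: [11, 39, 41, 66, 87, 90, 83, 21]
Insert 83: [11, 39, 41, 66, 83, 87, 90, 21]
Insert 21: [11, 21, 39, 41, 66, 83, 87, 90]

Sorted: [11, 21, 39, 41, 66, 83, 87, 90]


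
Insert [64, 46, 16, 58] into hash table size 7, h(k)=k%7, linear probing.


Insert 64: h=1 -> slot 1
Insert 46: h=4 -> slot 4
Insert 16: h=2 -> slot 2
Insert 58: h=2, 1 probes -> slot 3

Table: [None, 64, 16, 58, 46, None, None]


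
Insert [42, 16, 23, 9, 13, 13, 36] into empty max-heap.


Insert 42: [42]
Insert 16: [42, 16]
Insert 23: [42, 16, 23]
Insert 9: [42, 16, 23, 9]
Insert 13: [42, 16, 23, 9, 13]
Insert 13: [42, 16, 23, 9, 13, 13]
Insert 36: [42, 16, 36, 9, 13, 13, 23]

Final heap: [42, 16, 36, 9, 13, 13, 23]


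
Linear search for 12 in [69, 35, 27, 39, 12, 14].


i=0: 69!=12
i=1: 35!=12
i=2: 27!=12
i=3: 39!=12
i=4: 12==12 found!

Found at 4, 5 comps


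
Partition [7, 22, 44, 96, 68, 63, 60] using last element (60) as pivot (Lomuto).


Pivot: 60
  7 <= 60: advance i (no swap)
  22 <= 60: advance i (no swap)
  44 <= 60: advance i (no swap)
Place pivot at 3: [7, 22, 44, 60, 68, 63, 96]

Partitioned: [7, 22, 44, 60, 68, 63, 96]


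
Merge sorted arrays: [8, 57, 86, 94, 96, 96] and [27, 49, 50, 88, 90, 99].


Take 8 from A
Take 27 from B
Take 49 from B
Take 50 from B
Take 57 from A
Take 86 from A
Take 88 from B
Take 90 from B
Take 94 from A
Take 96 from A
Take 96 from A

Merged: [8, 27, 49, 50, 57, 86, 88, 90, 94, 96, 96, 99]


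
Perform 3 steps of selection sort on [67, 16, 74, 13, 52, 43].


Initial: [67, 16, 74, 13, 52, 43]
Step 1: min=13 at 3
  Swap: [13, 16, 74, 67, 52, 43]
Step 2: min=16 at 1
  Swap: [13, 16, 74, 67, 52, 43]
Step 3: min=43 at 5
  Swap: [13, 16, 43, 67, 52, 74]

After 3 steps: [13, 16, 43, 67, 52, 74]


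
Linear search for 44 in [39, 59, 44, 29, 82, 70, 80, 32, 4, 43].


i=0: 39!=44
i=1: 59!=44
i=2: 44==44 found!

Found at 2, 3 comps


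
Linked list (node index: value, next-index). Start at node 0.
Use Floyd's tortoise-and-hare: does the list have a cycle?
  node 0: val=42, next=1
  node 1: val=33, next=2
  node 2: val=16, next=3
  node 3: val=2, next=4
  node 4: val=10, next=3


Floyd's tortoise (slow, +1) and hare (fast, +2):
  init: slow=0, fast=0
  step 1: slow=1, fast=2
  step 2: slow=2, fast=4
  step 3: slow=3, fast=4
  step 4: slow=4, fast=4
  slow == fast at node 4: cycle detected

Cycle: yes


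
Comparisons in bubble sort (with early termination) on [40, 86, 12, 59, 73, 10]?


Algorithm: bubble sort (with early termination)
Input: [40, 86, 12, 59, 73, 10]
Sorted: [10, 12, 40, 59, 73, 86]

15


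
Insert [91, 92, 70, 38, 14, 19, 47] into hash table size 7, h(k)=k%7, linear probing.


Insert 91: h=0 -> slot 0
Insert 92: h=1 -> slot 1
Insert 70: h=0, 2 probes -> slot 2
Insert 38: h=3 -> slot 3
Insert 14: h=0, 4 probes -> slot 4
Insert 19: h=5 -> slot 5
Insert 47: h=5, 1 probes -> slot 6

Table: [91, 92, 70, 38, 14, 19, 47]


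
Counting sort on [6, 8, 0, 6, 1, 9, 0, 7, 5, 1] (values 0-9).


Input: [6, 8, 0, 6, 1, 9, 0, 7, 5, 1]
Counts: [2, 2, 0, 0, 0, 1, 2, 1, 1, 1]

Sorted: [0, 0, 1, 1, 5, 6, 6, 7, 8, 9]


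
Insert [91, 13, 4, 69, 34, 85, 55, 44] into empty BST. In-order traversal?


Insert 91: root
Insert 13: L from 91
Insert 4: L from 91 -> L from 13
Insert 69: L from 91 -> R from 13
Insert 34: L from 91 -> R from 13 -> L from 69
Insert 85: L from 91 -> R from 13 -> R from 69
Insert 55: L from 91 -> R from 13 -> L from 69 -> R from 34
Insert 44: L from 91 -> R from 13 -> L from 69 -> R from 34 -> L from 55

In-order: [4, 13, 34, 44, 55, 69, 85, 91]


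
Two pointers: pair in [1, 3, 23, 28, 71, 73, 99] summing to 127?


lo=0(1)+hi=6(99)=100
lo=1(3)+hi=6(99)=102
lo=2(23)+hi=6(99)=122
lo=3(28)+hi=6(99)=127

Yes: 28+99=127


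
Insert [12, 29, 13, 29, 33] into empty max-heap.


Insert 12: [12]
Insert 29: [29, 12]
Insert 13: [29, 12, 13]
Insert 29: [29, 29, 13, 12]
Insert 33: [33, 29, 13, 12, 29]

Final heap: [33, 29, 13, 12, 29]


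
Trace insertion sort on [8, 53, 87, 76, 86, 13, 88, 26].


Initial: [8, 53, 87, 76, 86, 13, 88, 26]
Insert 53: [8, 53, 87, 76, 86, 13, 88, 26]
Insert 87: [8, 53, 87, 76, 86, 13, 88, 26]
Insert 76: [8, 53, 76, 87, 86, 13, 88, 26]
Insert 86: [8, 53, 76, 86, 87, 13, 88, 26]
Insert 13: [8, 13, 53, 76, 86, 87, 88, 26]
Insert 88: [8, 13, 53, 76, 86, 87, 88, 26]
Insert 26: [8, 13, 26, 53, 76, 86, 87, 88]

Sorted: [8, 13, 26, 53, 76, 86, 87, 88]


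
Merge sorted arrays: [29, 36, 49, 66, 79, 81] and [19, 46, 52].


Take 19 from B
Take 29 from A
Take 36 from A
Take 46 from B
Take 49 from A
Take 52 from B

Merged: [19, 29, 36, 46, 49, 52, 66, 79, 81]


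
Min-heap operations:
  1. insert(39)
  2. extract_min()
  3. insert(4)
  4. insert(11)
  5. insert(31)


insert(39) -> [39]
extract_min()->39, []
insert(4) -> [4]
insert(11) -> [4, 11]
insert(31) -> [4, 11, 31]

Final heap: [4, 11, 31]


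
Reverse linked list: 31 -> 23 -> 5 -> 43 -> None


Step 1: curr=31, set curr.next=prev(None) | reversed so far: 31
Step 2: curr=23, set curr.next=prev(31) | reversed so far: 23 -> 31
Step 3: curr=5, set curr.next=prev(23) | reversed so far: 5 -> 23 -> 31
Step 4: curr=43, set curr.next=prev(5) | reversed so far: 43 -> 5 -> 23 -> 31

43 -> 5 -> 23 -> 31 -> None


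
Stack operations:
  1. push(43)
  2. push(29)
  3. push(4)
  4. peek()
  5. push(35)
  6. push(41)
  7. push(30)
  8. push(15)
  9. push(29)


push(43) -> [43]
push(29) -> [43, 29]
push(4) -> [43, 29, 4]
peek()->4
push(35) -> [43, 29, 4, 35]
push(41) -> [43, 29, 4, 35, 41]
push(30) -> [43, 29, 4, 35, 41, 30]
push(15) -> [43, 29, 4, 35, 41, 30, 15]
push(29) -> [43, 29, 4, 35, 41, 30, 15, 29]

Final stack: [43, 29, 4, 35, 41, 30, 15, 29]


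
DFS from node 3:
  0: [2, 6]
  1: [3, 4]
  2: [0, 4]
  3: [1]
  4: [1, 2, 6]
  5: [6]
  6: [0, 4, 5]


Visit 3, push [1]
Visit 1, push [4]
Visit 4, push [6, 2]
Visit 2, push [0]
Visit 0, push [6]
Visit 6, push [5]
Visit 5, push []

DFS order: [3, 1, 4, 2, 0, 6, 5]


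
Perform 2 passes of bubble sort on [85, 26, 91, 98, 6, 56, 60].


Initial: [85, 26, 91, 98, 6, 56, 60]
Pass 1: [26, 85, 91, 6, 56, 60, 98] (4 swaps)
Pass 2: [26, 85, 6, 56, 60, 91, 98] (3 swaps)

After 2 passes: [26, 85, 6, 56, 60, 91, 98]


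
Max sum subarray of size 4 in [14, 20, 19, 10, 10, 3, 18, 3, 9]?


[0:4]: 63
[1:5]: 59
[2:6]: 42
[3:7]: 41
[4:8]: 34
[5:9]: 33

Max: 63 at [0:4]


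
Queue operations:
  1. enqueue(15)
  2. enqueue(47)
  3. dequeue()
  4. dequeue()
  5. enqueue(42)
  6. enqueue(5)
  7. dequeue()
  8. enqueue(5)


enqueue(15) -> [15]
enqueue(47) -> [15, 47]
dequeue()->15, [47]
dequeue()->47, []
enqueue(42) -> [42]
enqueue(5) -> [42, 5]
dequeue()->42, [5]
enqueue(5) -> [5, 5]

Final queue: [5, 5]


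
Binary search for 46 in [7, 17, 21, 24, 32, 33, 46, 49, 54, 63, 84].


Step 1: lo=0, hi=10, mid=5, val=33
Step 2: lo=6, hi=10, mid=8, val=54
Step 3: lo=6, hi=7, mid=6, val=46

Found at index 6


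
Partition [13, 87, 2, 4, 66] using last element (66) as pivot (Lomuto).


Pivot: 66
  13 <= 66: advance i (no swap)
  2 <= 66: swap -> [13, 2, 87, 4, 66]
  4 <= 66: swap -> [13, 2, 4, 87, 66]
Place pivot at 3: [13, 2, 4, 66, 87]

Partitioned: [13, 2, 4, 66, 87]


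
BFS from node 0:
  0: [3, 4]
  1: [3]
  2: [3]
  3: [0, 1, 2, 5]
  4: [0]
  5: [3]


Visit 0, enqueue [3, 4]
Visit 3, enqueue [1, 2, 5]
Visit 4, enqueue []
Visit 1, enqueue []
Visit 2, enqueue []
Visit 5, enqueue []

BFS order: [0, 3, 4, 1, 2, 5]


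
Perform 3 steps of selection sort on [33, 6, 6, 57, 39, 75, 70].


Initial: [33, 6, 6, 57, 39, 75, 70]
Step 1: min=6 at 1
  Swap: [6, 33, 6, 57, 39, 75, 70]
Step 2: min=6 at 2
  Swap: [6, 6, 33, 57, 39, 75, 70]
Step 3: min=33 at 2
  Swap: [6, 6, 33, 57, 39, 75, 70]

After 3 steps: [6, 6, 33, 57, 39, 75, 70]


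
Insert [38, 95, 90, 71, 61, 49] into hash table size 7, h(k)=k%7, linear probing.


Insert 38: h=3 -> slot 3
Insert 95: h=4 -> slot 4
Insert 90: h=6 -> slot 6
Insert 71: h=1 -> slot 1
Insert 61: h=5 -> slot 5
Insert 49: h=0 -> slot 0

Table: [49, 71, None, 38, 95, 61, 90]


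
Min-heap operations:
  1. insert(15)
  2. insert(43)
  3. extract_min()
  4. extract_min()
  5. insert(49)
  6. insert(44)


insert(15) -> [15]
insert(43) -> [15, 43]
extract_min()->15, [43]
extract_min()->43, []
insert(49) -> [49]
insert(44) -> [44, 49]

Final heap: [44, 49]


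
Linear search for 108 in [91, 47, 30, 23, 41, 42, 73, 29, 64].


i=0: 91!=108
i=1: 47!=108
i=2: 30!=108
i=3: 23!=108
i=4: 41!=108
i=5: 42!=108
i=6: 73!=108
i=7: 29!=108
i=8: 64!=108

Not found, 9 comps


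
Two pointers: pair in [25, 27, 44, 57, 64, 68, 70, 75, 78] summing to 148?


lo=0(25)+hi=8(78)=103
lo=1(27)+hi=8(78)=105
lo=2(44)+hi=8(78)=122
lo=3(57)+hi=8(78)=135
lo=4(64)+hi=8(78)=142
lo=5(68)+hi=8(78)=146
lo=6(70)+hi=8(78)=148

Yes: 70+78=148


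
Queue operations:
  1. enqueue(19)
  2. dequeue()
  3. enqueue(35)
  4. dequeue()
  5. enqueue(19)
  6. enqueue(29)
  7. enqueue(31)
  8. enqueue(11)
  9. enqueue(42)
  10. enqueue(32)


enqueue(19) -> [19]
dequeue()->19, []
enqueue(35) -> [35]
dequeue()->35, []
enqueue(19) -> [19]
enqueue(29) -> [19, 29]
enqueue(31) -> [19, 29, 31]
enqueue(11) -> [19, 29, 31, 11]
enqueue(42) -> [19, 29, 31, 11, 42]
enqueue(32) -> [19, 29, 31, 11, 42, 32]

Final queue: [19, 29, 31, 11, 42, 32]


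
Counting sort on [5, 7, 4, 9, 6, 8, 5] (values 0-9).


Input: [5, 7, 4, 9, 6, 8, 5]
Counts: [0, 0, 0, 0, 1, 2, 1, 1, 1, 1]

Sorted: [4, 5, 5, 6, 7, 8, 9]


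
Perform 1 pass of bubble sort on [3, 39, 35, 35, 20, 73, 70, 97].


Initial: [3, 39, 35, 35, 20, 73, 70, 97]
Pass 1: [3, 35, 35, 20, 39, 70, 73, 97] (4 swaps)

After 1 pass: [3, 35, 35, 20, 39, 70, 73, 97]


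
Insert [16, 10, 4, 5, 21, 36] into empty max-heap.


Insert 16: [16]
Insert 10: [16, 10]
Insert 4: [16, 10, 4]
Insert 5: [16, 10, 4, 5]
Insert 21: [21, 16, 4, 5, 10]
Insert 36: [36, 16, 21, 5, 10, 4]

Final heap: [36, 16, 21, 5, 10, 4]


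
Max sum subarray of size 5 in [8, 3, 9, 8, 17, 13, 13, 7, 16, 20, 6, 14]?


[0:5]: 45
[1:6]: 50
[2:7]: 60
[3:8]: 58
[4:9]: 66
[5:10]: 69
[6:11]: 62
[7:12]: 63

Max: 69 at [5:10]


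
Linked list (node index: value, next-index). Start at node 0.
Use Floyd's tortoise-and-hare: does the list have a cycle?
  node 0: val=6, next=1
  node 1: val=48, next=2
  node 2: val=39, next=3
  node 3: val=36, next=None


Floyd's tortoise (slow, +1) and hare (fast, +2):
  init: slow=0, fast=0
  step 1: slow=1, fast=2
  step 2: fast 2->3->None, no cycle

Cycle: no


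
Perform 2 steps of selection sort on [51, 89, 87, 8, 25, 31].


Initial: [51, 89, 87, 8, 25, 31]
Step 1: min=8 at 3
  Swap: [8, 89, 87, 51, 25, 31]
Step 2: min=25 at 4
  Swap: [8, 25, 87, 51, 89, 31]

After 2 steps: [8, 25, 87, 51, 89, 31]


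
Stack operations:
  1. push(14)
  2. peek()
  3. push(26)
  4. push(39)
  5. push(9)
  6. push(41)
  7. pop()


push(14) -> [14]
peek()->14
push(26) -> [14, 26]
push(39) -> [14, 26, 39]
push(9) -> [14, 26, 39, 9]
push(41) -> [14, 26, 39, 9, 41]
pop()->41, [14, 26, 39, 9]

Final stack: [14, 26, 39, 9]


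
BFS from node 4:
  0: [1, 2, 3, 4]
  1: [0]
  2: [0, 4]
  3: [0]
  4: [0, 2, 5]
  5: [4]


Visit 4, enqueue [0, 2, 5]
Visit 0, enqueue [1, 3]
Visit 2, enqueue []
Visit 5, enqueue []
Visit 1, enqueue []
Visit 3, enqueue []

BFS order: [4, 0, 2, 5, 1, 3]


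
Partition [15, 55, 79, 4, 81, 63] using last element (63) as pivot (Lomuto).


Pivot: 63
  15 <= 63: advance i (no swap)
  55 <= 63: advance i (no swap)
  4 <= 63: swap -> [15, 55, 4, 79, 81, 63]
Place pivot at 3: [15, 55, 4, 63, 81, 79]

Partitioned: [15, 55, 4, 63, 81, 79]


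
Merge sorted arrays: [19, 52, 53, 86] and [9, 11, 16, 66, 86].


Take 9 from B
Take 11 from B
Take 16 from B
Take 19 from A
Take 52 from A
Take 53 from A
Take 66 from B
Take 86 from A

Merged: [9, 11, 16, 19, 52, 53, 66, 86, 86]


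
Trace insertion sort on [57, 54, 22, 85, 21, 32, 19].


Initial: [57, 54, 22, 85, 21, 32, 19]
Insert 54: [54, 57, 22, 85, 21, 32, 19]
Insert 22: [22, 54, 57, 85, 21, 32, 19]
Insert 85: [22, 54, 57, 85, 21, 32, 19]
Insert 21: [21, 22, 54, 57, 85, 32, 19]
Insert 32: [21, 22, 32, 54, 57, 85, 19]
Insert 19: [19, 21, 22, 32, 54, 57, 85]

Sorted: [19, 21, 22, 32, 54, 57, 85]


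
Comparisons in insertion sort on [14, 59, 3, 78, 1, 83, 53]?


Algorithm: insertion sort
Input: [14, 59, 3, 78, 1, 83, 53]
Sorted: [1, 3, 14, 53, 59, 78, 83]

13


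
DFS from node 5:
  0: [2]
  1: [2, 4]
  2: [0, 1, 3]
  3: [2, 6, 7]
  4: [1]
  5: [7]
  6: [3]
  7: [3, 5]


Visit 5, push [7]
Visit 7, push [3]
Visit 3, push [6, 2]
Visit 2, push [1, 0]
Visit 0, push []
Visit 1, push [4]
Visit 4, push []
Visit 6, push []

DFS order: [5, 7, 3, 2, 0, 1, 4, 6]


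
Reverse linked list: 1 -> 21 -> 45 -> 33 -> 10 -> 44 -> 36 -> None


Step 1: curr=1, set curr.next=prev(None) | reversed so far: 1
Step 2: curr=21, set curr.next=prev(1) | reversed so far: 21 -> 1
Step 3: curr=45, set curr.next=prev(21) | reversed so far: 45 -> 21 -> 1
Step 4: curr=33, set curr.next=prev(45) | reversed so far: 33 -> 45 -> 21 -> 1
Step 5: curr=10, set curr.next=prev(33) | reversed so far: 10 -> 33 -> 45 -> 21 -> 1
Step 6: curr=44, set curr.next=prev(10) | reversed so far: 44 -> 10 -> 33 -> 45 -> 21 -> 1
Step 7: curr=36, set curr.next=prev(44) | reversed so far: 36 -> 44 -> 10 -> 33 -> 45 -> 21 -> 1

36 -> 44 -> 10 -> 33 -> 45 -> 21 -> 1 -> None


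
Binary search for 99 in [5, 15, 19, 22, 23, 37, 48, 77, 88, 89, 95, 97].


Step 1: lo=0, hi=11, mid=5, val=37
Step 2: lo=6, hi=11, mid=8, val=88
Step 3: lo=9, hi=11, mid=10, val=95
Step 4: lo=11, hi=11, mid=11, val=97

Not found


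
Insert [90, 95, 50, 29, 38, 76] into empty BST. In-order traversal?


Insert 90: root
Insert 95: R from 90
Insert 50: L from 90
Insert 29: L from 90 -> L from 50
Insert 38: L from 90 -> L from 50 -> R from 29
Insert 76: L from 90 -> R from 50

In-order: [29, 38, 50, 76, 90, 95]


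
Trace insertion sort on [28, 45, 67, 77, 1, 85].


Initial: [28, 45, 67, 77, 1, 85]
Insert 45: [28, 45, 67, 77, 1, 85]
Insert 67: [28, 45, 67, 77, 1, 85]
Insert 77: [28, 45, 67, 77, 1, 85]
Insert 1: [1, 28, 45, 67, 77, 85]
Insert 85: [1, 28, 45, 67, 77, 85]

Sorted: [1, 28, 45, 67, 77, 85]


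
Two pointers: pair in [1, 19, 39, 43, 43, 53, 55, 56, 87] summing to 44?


lo=0(1)+hi=8(87)=88
lo=0(1)+hi=7(56)=57
lo=0(1)+hi=6(55)=56
lo=0(1)+hi=5(53)=54
lo=0(1)+hi=4(43)=44

Yes: 1+43=44


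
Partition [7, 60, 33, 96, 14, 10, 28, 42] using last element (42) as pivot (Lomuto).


Pivot: 42
  7 <= 42: advance i (no swap)
  33 <= 42: swap -> [7, 33, 60, 96, 14, 10, 28, 42]
  14 <= 42: swap -> [7, 33, 14, 96, 60, 10, 28, 42]
  10 <= 42: swap -> [7, 33, 14, 10, 60, 96, 28, 42]
  28 <= 42: swap -> [7, 33, 14, 10, 28, 96, 60, 42]
Place pivot at 5: [7, 33, 14, 10, 28, 42, 60, 96]

Partitioned: [7, 33, 14, 10, 28, 42, 60, 96]


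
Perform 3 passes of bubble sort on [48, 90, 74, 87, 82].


Initial: [48, 90, 74, 87, 82]
Pass 1: [48, 74, 87, 82, 90] (3 swaps)
Pass 2: [48, 74, 82, 87, 90] (1 swaps)
Pass 3: [48, 74, 82, 87, 90] (0 swaps)

After 3 passes: [48, 74, 82, 87, 90]


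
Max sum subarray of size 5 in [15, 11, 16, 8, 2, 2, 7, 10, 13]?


[0:5]: 52
[1:6]: 39
[2:7]: 35
[3:8]: 29
[4:9]: 34

Max: 52 at [0:5]


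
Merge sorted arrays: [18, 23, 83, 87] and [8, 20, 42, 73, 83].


Take 8 from B
Take 18 from A
Take 20 from B
Take 23 from A
Take 42 from B
Take 73 from B
Take 83 from A
Take 83 from B

Merged: [8, 18, 20, 23, 42, 73, 83, 83, 87]


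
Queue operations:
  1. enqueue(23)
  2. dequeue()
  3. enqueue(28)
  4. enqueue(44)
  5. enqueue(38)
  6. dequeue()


enqueue(23) -> [23]
dequeue()->23, []
enqueue(28) -> [28]
enqueue(44) -> [28, 44]
enqueue(38) -> [28, 44, 38]
dequeue()->28, [44, 38]

Final queue: [44, 38]


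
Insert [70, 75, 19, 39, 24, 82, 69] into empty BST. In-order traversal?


Insert 70: root
Insert 75: R from 70
Insert 19: L from 70
Insert 39: L from 70 -> R from 19
Insert 24: L from 70 -> R from 19 -> L from 39
Insert 82: R from 70 -> R from 75
Insert 69: L from 70 -> R from 19 -> R from 39

In-order: [19, 24, 39, 69, 70, 75, 82]


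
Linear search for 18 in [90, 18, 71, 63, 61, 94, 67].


i=0: 90!=18
i=1: 18==18 found!

Found at 1, 2 comps


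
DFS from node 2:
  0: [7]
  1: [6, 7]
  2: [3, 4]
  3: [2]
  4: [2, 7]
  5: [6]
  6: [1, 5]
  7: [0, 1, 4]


Visit 2, push [4, 3]
Visit 3, push []
Visit 4, push [7]
Visit 7, push [1, 0]
Visit 0, push []
Visit 1, push [6]
Visit 6, push [5]
Visit 5, push []

DFS order: [2, 3, 4, 7, 0, 1, 6, 5]


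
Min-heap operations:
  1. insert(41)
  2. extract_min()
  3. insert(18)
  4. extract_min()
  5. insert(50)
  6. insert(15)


insert(41) -> [41]
extract_min()->41, []
insert(18) -> [18]
extract_min()->18, []
insert(50) -> [50]
insert(15) -> [15, 50]

Final heap: [15, 50]


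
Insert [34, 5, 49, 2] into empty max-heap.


Insert 34: [34]
Insert 5: [34, 5]
Insert 49: [49, 5, 34]
Insert 2: [49, 5, 34, 2]

Final heap: [49, 5, 34, 2]


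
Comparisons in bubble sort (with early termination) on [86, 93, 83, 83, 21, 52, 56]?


Algorithm: bubble sort (with early termination)
Input: [86, 93, 83, 83, 21, 52, 56]
Sorted: [21, 52, 56, 83, 83, 86, 93]

20


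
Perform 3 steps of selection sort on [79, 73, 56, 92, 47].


Initial: [79, 73, 56, 92, 47]
Step 1: min=47 at 4
  Swap: [47, 73, 56, 92, 79]
Step 2: min=56 at 2
  Swap: [47, 56, 73, 92, 79]
Step 3: min=73 at 2
  Swap: [47, 56, 73, 92, 79]

After 3 steps: [47, 56, 73, 92, 79]


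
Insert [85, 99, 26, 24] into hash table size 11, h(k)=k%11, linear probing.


Insert 85: h=8 -> slot 8
Insert 99: h=0 -> slot 0
Insert 26: h=4 -> slot 4
Insert 24: h=2 -> slot 2

Table: [99, None, 24, None, 26, None, None, None, 85, None, None]


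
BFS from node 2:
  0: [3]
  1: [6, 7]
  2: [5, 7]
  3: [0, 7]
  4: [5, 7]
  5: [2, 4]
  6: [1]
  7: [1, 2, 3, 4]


Visit 2, enqueue [5, 7]
Visit 5, enqueue [4]
Visit 7, enqueue [1, 3]
Visit 4, enqueue []
Visit 1, enqueue [6]
Visit 3, enqueue [0]
Visit 6, enqueue []
Visit 0, enqueue []

BFS order: [2, 5, 7, 4, 1, 3, 6, 0]


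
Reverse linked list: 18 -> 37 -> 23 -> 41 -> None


Step 1: curr=18, set curr.next=prev(None) | reversed so far: 18
Step 2: curr=37, set curr.next=prev(18) | reversed so far: 37 -> 18
Step 3: curr=23, set curr.next=prev(37) | reversed so far: 23 -> 37 -> 18
Step 4: curr=41, set curr.next=prev(23) | reversed so far: 41 -> 23 -> 37 -> 18

41 -> 23 -> 37 -> 18 -> None


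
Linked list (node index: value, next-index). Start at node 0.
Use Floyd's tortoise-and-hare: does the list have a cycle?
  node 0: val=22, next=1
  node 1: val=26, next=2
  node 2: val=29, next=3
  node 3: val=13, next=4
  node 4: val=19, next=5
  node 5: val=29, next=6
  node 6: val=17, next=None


Floyd's tortoise (slow, +1) and hare (fast, +2):
  init: slow=0, fast=0
  step 1: slow=1, fast=2
  step 2: slow=2, fast=4
  step 3: slow=3, fast=6
  step 4: fast -> None, no cycle

Cycle: no


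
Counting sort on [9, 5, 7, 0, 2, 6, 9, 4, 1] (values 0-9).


Input: [9, 5, 7, 0, 2, 6, 9, 4, 1]
Counts: [1, 1, 1, 0, 1, 1, 1, 1, 0, 2]

Sorted: [0, 1, 2, 4, 5, 6, 7, 9, 9]


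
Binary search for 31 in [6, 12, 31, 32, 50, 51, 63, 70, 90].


Step 1: lo=0, hi=8, mid=4, val=50
Step 2: lo=0, hi=3, mid=1, val=12
Step 3: lo=2, hi=3, mid=2, val=31

Found at index 2


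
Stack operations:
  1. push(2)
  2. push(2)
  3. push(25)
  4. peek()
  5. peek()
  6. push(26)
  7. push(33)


push(2) -> [2]
push(2) -> [2, 2]
push(25) -> [2, 2, 25]
peek()->25
peek()->25
push(26) -> [2, 2, 25, 26]
push(33) -> [2, 2, 25, 26, 33]

Final stack: [2, 2, 25, 26, 33]


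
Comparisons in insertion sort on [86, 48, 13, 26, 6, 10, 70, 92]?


Algorithm: insertion sort
Input: [86, 48, 13, 26, 6, 10, 70, 92]
Sorted: [6, 10, 13, 26, 48, 70, 86, 92]

18


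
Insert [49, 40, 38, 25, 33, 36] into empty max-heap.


Insert 49: [49]
Insert 40: [49, 40]
Insert 38: [49, 40, 38]
Insert 25: [49, 40, 38, 25]
Insert 33: [49, 40, 38, 25, 33]
Insert 36: [49, 40, 38, 25, 33, 36]

Final heap: [49, 40, 38, 25, 33, 36]


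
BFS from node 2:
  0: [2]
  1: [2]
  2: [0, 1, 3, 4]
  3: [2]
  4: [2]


Visit 2, enqueue [0, 1, 3, 4]
Visit 0, enqueue []
Visit 1, enqueue []
Visit 3, enqueue []
Visit 4, enqueue []

BFS order: [2, 0, 1, 3, 4]


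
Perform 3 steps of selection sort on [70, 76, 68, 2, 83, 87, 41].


Initial: [70, 76, 68, 2, 83, 87, 41]
Step 1: min=2 at 3
  Swap: [2, 76, 68, 70, 83, 87, 41]
Step 2: min=41 at 6
  Swap: [2, 41, 68, 70, 83, 87, 76]
Step 3: min=68 at 2
  Swap: [2, 41, 68, 70, 83, 87, 76]

After 3 steps: [2, 41, 68, 70, 83, 87, 76]


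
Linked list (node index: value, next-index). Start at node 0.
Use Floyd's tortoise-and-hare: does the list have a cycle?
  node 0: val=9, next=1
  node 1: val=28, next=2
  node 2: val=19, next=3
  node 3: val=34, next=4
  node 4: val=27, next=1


Floyd's tortoise (slow, +1) and hare (fast, +2):
  init: slow=0, fast=0
  step 1: slow=1, fast=2
  step 2: slow=2, fast=4
  step 3: slow=3, fast=2
  step 4: slow=4, fast=4
  slow == fast at node 4: cycle detected

Cycle: yes


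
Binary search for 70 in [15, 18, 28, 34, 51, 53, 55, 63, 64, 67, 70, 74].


Step 1: lo=0, hi=11, mid=5, val=53
Step 2: lo=6, hi=11, mid=8, val=64
Step 3: lo=9, hi=11, mid=10, val=70

Found at index 10


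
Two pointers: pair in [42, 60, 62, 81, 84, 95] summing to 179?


lo=0(42)+hi=5(95)=137
lo=1(60)+hi=5(95)=155
lo=2(62)+hi=5(95)=157
lo=3(81)+hi=5(95)=176
lo=4(84)+hi=5(95)=179

Yes: 84+95=179


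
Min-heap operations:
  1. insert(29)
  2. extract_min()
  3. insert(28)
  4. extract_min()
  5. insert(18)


insert(29) -> [29]
extract_min()->29, []
insert(28) -> [28]
extract_min()->28, []
insert(18) -> [18]

Final heap: [18]


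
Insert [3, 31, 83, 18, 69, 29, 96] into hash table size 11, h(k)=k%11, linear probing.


Insert 3: h=3 -> slot 3
Insert 31: h=9 -> slot 9
Insert 83: h=6 -> slot 6
Insert 18: h=7 -> slot 7
Insert 69: h=3, 1 probes -> slot 4
Insert 29: h=7, 1 probes -> slot 8
Insert 96: h=8, 2 probes -> slot 10

Table: [None, None, None, 3, 69, None, 83, 18, 29, 31, 96]
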